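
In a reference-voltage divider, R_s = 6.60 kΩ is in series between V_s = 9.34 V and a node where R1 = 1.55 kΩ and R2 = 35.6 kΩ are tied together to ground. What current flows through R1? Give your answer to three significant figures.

I ≈ 1.11 mA

Combine the parallel branches: R_p = (1/1.55 + 1/35.6)⁻¹ = 1.485 kΩ.
Node voltage V_A = V_s · R_p/(R_s + R_p) = 9.34 × 0.1837 = 1.716 V.
I(R1) = V_A / R1 = 1.716/1.55 = 1.107 mA.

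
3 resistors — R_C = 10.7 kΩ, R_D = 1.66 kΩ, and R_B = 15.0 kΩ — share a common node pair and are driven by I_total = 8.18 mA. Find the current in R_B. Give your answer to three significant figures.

ΣG = 1/10.7 + 1/1.66 + 1/15.0 = 0.7625.
By the current-divider rule, I = I_total · G_k/ΣG = 8.18 × 0.08743 = 0.7152 mA.

I ≈ 0.715 mA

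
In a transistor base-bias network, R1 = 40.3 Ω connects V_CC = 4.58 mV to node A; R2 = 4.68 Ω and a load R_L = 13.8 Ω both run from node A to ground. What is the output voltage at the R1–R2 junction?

R2 ‖ R_L = (4.68 × 13.8)/(4.68 + 13.8) = 3.495 Ω.
Then V_out = V_CC · R2'/(R1 + R2') = 4.58 × 3.495/43.79 = 0.3655 mV.
(Unloaded it would be 0.477 mV; the load pulls it down.)

V_out ≈ 0.365 mV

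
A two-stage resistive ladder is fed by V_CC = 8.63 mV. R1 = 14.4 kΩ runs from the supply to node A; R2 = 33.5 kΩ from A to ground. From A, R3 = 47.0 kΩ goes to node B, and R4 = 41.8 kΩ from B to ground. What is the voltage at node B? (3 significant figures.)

V_B ≈ 2.55 mV

Node A sees R2 in parallel with the series input of stage 2, R3 + R4 = 88.80 kΩ.
R2 ‖ (R3+R4) = 24.32 kΩ.
So V_A = 8.63 × 0.6281 = 5.421 mV.
Stage 2 is unloaded, so V_B = V_A · R4/(R3+R4) = 5.421 × 41.8/88.80 = 2.552 mV.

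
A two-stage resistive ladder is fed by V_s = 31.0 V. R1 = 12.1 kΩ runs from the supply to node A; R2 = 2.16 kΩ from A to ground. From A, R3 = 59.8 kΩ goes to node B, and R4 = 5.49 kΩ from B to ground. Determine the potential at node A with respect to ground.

V_A ≈ 4.57 V

Looking into the second stage from A: R3 + R4 = 65.29 kΩ appears in parallel with R2.
R2 ‖ (R3+R4) = 2.091 kΩ.
First divider: V_A = V_s · 2.091/(12.1 + 2.091) = 4.567 V.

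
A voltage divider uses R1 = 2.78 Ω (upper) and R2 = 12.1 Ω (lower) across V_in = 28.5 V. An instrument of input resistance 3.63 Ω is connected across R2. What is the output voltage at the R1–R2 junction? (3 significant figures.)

R2 ‖ R_L = (12.1 × 3.63)/(12.1 + 3.63) = 2.792 Ω.
Now apply the divider: V_out = 28.5 × 0.5011 = 14.28 V.
(Unloaded it would be 23.2 V; the load pulls it down.)

V_out ≈ 14.3 V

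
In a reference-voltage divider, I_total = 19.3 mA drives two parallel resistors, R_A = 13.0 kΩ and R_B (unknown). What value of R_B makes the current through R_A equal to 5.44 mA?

In a two-way split, I_A/I_total = R_B/(R_A + R_B).
5.44/19.3 = R_B/(R_A + R_B) → R_B = R_A · (0.2819)/(1 − 0.2819) = 13.0 × 0.3925 = 5.102 kΩ.

R_B ≈ 5.10 kΩ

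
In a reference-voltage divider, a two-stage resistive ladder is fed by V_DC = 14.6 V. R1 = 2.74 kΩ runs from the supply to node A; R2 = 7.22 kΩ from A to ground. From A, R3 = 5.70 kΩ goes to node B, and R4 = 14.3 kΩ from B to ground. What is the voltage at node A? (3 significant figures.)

Looking into the second stage from A: R3 + R4 = 20.00 kΩ appears in parallel with R2.
Effective lower resistance at A: R2 ‖ 20.00 = 5.305 kΩ.
First divider: V_A = V_DC · 5.305/(2.74 + 5.305) = 9.627 V.

V_A ≈ 9.63 V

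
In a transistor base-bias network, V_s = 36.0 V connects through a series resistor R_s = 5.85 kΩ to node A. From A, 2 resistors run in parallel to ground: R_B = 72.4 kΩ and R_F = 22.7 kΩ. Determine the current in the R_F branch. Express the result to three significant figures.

Combine the parallel branches: R_p = (1/72.4 + 1/22.7)⁻¹ = 17.28 kΩ.
V_A = 36.0 × 17.28/23.13 = 26.90 V.
Branch current I = V_A/R_F = 26.90/22.7 = 1.185 mA.
(Check via current divider: I_total = 1.556 mA; share G_k/ΣG = 0.7613 → same result.)

I ≈ 1.18 mA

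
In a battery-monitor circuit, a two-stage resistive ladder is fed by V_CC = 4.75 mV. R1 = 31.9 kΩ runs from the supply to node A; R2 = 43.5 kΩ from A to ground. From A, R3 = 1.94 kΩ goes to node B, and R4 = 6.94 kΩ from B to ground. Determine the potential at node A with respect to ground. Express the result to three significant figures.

Looking into the second stage from A: R3 + R4 = 8.880 kΩ appears in parallel with R2.
Effective lower resistance at A: R2 ‖ 8.880 = 7.375 kΩ.
V_A = 4.75 × 7.375/(31.9 + 7.375) = 0.8919 mV.

V_A ≈ 0.892 mV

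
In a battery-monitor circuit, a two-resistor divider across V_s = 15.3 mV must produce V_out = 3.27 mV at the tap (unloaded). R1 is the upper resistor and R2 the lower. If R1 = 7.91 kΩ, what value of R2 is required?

R2 ≈ 2.15 kΩ

V_out/V_s = R2/(R1+R2) = 0.2137.
So R2 = R1 · V_out/(V_s − V_out) = 7.91 × 3.27/(15.3 − 3.27) = 7.91 × 0.2718 = 2.150 kΩ.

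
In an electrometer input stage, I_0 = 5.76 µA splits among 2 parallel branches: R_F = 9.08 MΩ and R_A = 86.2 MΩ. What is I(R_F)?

I ≈ 5.21 µA

Two-branch current divider: I_k = I_0 · R_other/(R_1 + R_2).
I(R_F) = 5.76 × 86.2/(9.08 + 86.2) = 5.76 × 0.9047 = 5.211 µA.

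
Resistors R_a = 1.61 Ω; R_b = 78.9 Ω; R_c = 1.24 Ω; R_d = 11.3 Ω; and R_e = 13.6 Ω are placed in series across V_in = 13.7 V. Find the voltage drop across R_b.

ΣR = 1.61 + 78.9 + 1.24 + 11.3 + 13.6 = 106.7 Ω.
Voltage divider: V = V_in · (78.90 / 106.7) = 13.7 × 0.7398 = 10.14 V.

V ≈ 10.1 V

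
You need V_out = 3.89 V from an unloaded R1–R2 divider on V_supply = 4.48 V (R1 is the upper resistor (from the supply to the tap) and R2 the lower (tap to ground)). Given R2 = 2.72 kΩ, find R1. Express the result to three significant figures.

Required fraction k = V_out/V_supply = 0.8683.
R1 = R2·(1/k − 1) = 2.72 × 0.1517 = 0.4125 kΩ.

R1 ≈ 0.413 kΩ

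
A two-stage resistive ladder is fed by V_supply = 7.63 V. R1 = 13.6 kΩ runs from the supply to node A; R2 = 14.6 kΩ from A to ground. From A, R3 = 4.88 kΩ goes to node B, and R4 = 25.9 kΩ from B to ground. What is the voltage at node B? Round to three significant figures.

V_B ≈ 2.71 V

The second stage (R3 + R4 = 30.78 kΩ) loads node A in parallel with R2.
R2 ‖ (R3+R4) = 9.903 kΩ.
First divider: V_A = V_supply · 9.903/(13.6 + 9.903) = 3.215 V.
V_B = V_A × 0.8415 = 2.705 V.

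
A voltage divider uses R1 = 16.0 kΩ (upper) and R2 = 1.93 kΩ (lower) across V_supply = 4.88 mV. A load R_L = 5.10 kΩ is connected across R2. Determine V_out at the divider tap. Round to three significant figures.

The load sits in parallel with R2, giving an effective lower resistance R2' = R2·R_L/(R2+R_L) = 1.400 kΩ.
Voltage divider with the loaded lower leg: V_out = 4.88 × 1.400/(16.0 + 1.400) = 4.88 × 0.08047 = 0.3927 mV.

V_out ≈ 0.393 mV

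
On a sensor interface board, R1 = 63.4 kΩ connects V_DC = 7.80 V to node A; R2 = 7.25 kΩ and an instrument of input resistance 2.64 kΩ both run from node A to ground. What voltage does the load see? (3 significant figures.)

R2 ‖ R_L = (7.25 × 2.64)/(7.25 + 2.64) = 1.935 kΩ.
Now apply the divider: V_out = 7.80 × 0.02962 = 0.2310 V.
(Unloaded it would be 0.800 V; the load pulls it down.)

V_out ≈ 0.231 V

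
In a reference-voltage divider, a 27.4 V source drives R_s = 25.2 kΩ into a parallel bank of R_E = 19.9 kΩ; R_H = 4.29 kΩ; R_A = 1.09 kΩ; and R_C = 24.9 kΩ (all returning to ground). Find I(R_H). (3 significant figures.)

Equivalent of the parallel group: R_p = 0.8058 kΩ.
Node voltage V_A = V_in · R_p/(R_s + R_p) = 27.4 × 0.03099 = 0.8490 V.
I(R_H) = V_A / R_H = 0.8490/4.29 = 0.1979 mA.

I ≈ 0.198 mA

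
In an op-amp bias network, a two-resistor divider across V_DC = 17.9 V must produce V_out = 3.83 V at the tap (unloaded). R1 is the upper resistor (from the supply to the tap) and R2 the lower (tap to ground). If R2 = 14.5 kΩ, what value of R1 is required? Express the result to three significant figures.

V_out/V_DC = R2/(R1+R2) = 0.2140.
R1 = R2·(1/k − 1) = 14.5 × 3.674 = 53.27 kΩ.

R1 ≈ 53.3 kΩ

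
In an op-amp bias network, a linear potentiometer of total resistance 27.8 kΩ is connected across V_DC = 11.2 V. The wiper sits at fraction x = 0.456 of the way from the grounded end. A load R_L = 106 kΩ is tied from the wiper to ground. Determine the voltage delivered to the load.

Split the track: R_lower = x·R_p = 12.68 kΩ, R_upper = (1−x)·R_p = 15.12 kΩ.
R_L loads the lower segment: effective lower R = 11.32 kΩ.
Then V_out = V_DC · 11.32/(15.12 + 11.32) = 4.795 V.

V_out ≈ 4.80 V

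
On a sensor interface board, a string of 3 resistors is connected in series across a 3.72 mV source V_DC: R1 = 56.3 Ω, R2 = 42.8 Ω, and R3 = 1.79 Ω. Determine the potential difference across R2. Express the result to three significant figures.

V ≈ 1.58 mV

ΣR = 56.3 + 42.8 + 1.79 = 100.9 Ω.
By the voltage-divider rule, V = 3.72 × 42.80/100.9 = 1.578 mV.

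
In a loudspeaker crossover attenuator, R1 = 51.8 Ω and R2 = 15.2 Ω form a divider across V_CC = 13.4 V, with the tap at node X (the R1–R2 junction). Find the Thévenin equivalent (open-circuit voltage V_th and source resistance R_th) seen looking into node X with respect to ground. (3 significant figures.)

V_th ≈ 3.04 V, R_th ≈ 11.8 Ω

V_th is the unloaded tap voltage: V_CC · R2/(R1+R2) = 13.4 × 0.2269 = 3.040 V.
Looking into X with the source shorted: R_th = R1·R2/(R1+R2) = 51.80 × 15.2/67.00 = 11.75 Ω.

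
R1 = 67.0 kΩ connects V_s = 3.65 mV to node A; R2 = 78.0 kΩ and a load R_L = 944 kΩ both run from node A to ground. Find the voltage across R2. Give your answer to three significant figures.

R2 ‖ R_L = (78.0 × 944)/(78.0 + 944) = 72.05 kΩ.
Now apply the divider: V_out = 3.65 × 0.5181 = 1.891 mV.
(Unloaded it would be 1.96 mV; the load pulls it down.)

V_out ≈ 1.89 mV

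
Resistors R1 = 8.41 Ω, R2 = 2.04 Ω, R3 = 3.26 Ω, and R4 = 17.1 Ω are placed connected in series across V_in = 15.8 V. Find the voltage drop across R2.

V ≈ 1.05 V

Series total: ΣR = 8.41 + 2.04 + 3.26 + 17.1 = 30.81 Ω.
By the voltage-divider rule, V = 15.8 × 2.040/30.81 = 1.046 V.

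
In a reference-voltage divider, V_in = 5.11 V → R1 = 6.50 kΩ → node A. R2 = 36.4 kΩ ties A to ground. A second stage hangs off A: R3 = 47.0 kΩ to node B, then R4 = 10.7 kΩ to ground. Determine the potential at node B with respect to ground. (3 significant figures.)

V_B ≈ 0.734 V

Node A sees R2 in parallel with the series input of stage 2, R3 + R4 = 57.70 kΩ.
R2 ‖ (R3+R4) = 22.32 kΩ.
V_A = 5.11 × 22.32/(6.50 + 22.32) = 3.957 V.
Stage 2 is unloaded, so V_B = V_A · R4/(R3+R4) = 3.957 × 10.7/57.70 = 0.7339 V.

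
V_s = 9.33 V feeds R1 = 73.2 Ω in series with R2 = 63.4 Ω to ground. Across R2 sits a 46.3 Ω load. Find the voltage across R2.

R2 ‖ R_L = (63.4 × 46.3)/(63.4 + 46.3) = 26.76 Ω.
Then V_out = V_s · R2'/(R1 + R2') = 9.33 × 26.76/99.96 = 2.498 V.

V_out ≈ 2.50 V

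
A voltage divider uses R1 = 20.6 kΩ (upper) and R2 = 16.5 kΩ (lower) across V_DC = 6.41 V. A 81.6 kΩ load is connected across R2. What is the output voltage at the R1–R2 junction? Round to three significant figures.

The load sits in parallel with R2, giving an effective lower resistance R2' = R2·R_L/(R2+R_L) = 13.72 kΩ.
Now apply the divider: V_out = 6.41 × 0.3999 = 2.563 V.

V_out ≈ 2.56 V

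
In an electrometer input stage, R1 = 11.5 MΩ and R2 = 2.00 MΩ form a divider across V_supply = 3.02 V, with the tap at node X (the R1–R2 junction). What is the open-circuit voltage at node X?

V_th is the unloaded tap voltage: V_supply · R2/(R1+R2) = 3.02 × 0.1481 = 0.4474 V.

V_th ≈ 0.447 V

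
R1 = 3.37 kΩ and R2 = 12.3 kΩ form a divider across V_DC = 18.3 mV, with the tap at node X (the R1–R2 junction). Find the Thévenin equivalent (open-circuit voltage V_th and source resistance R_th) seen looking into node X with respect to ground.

V_th ≈ 14.4 mV, R_th ≈ 2.65 kΩ

V_th is the unloaded tap voltage: V_DC · R2/(R1+R2) = 18.3 × 0.7849 = 14.36 mV.
With V_DC suppressed (replaced by a short), R_th = R1 ‖ R2 = (3.370 × 12.3)/(3.370 + 12.3) = 2.645 kΩ.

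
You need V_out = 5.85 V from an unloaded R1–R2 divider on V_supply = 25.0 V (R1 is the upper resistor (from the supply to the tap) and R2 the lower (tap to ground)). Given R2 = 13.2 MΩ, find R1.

R1 ≈ 43.2 MΩ

The divider ratio is R2/(R1+R2) = 5.85/25.0 = 0.2340.
Rearranging, R1 = R2·(1−k)/k = 13.2 × 3.274 = 43.21 MΩ.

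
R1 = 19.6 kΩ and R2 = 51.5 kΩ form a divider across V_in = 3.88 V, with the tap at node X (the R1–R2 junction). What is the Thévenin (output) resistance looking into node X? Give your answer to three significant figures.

R_th ≈ 14.2 kΩ

With V_in suppressed (replaced by a short), R_th = R1 ‖ R2 = (19.60 × 51.5)/(19.60 + 51.5) = 14.20 kΩ.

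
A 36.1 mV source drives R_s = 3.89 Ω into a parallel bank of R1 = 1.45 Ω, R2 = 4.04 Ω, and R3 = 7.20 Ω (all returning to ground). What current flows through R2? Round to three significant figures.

Parallel bank: R_p = 1/(1/1.45 + 1/4.04 + 1/7.20) = 0.9293 Ω.
V_A by voltage divider: V_A = 36.1 × 0.9293/(3.89 + 0.9293) = 6.961 mV.
Branch current I = V_A/R2 = 6.961/4.04 = 1.723 mA.
(Check via current divider: I_total = 7.491 mA; share G_k/ΣG = 0.2300 → same result.)

I ≈ 1.72 mA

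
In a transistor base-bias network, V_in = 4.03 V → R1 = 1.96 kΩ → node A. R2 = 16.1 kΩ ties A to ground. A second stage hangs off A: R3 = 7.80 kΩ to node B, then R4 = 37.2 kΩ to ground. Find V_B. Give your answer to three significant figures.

V_B ≈ 2.86 V

Looking into the second stage from A: R3 + R4 = 45.00 kΩ appears in parallel with R2.
R2 ‖ (R3+R4) = 11.86 kΩ.
So V_A = 4.03 × 0.8582 = 3.458 V.
V_B = V_A × 0.8267 = 2.859 V.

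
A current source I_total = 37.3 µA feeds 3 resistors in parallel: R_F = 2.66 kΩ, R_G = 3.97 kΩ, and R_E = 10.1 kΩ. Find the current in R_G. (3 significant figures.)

I ≈ 12.9 µA

Conductances: ΣG = 1/2.66 + 1/3.97 + 1/10.1 = 0.7268 (1/kΩ).
R_G takes the fraction G_k/ΣG = 0.2519/0.7268 = 0.3466, so I = 37.3 × 0.3466 = 12.93 µA.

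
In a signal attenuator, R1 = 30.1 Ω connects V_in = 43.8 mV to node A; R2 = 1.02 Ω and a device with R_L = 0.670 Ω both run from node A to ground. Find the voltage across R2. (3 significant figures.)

V_out ≈ 0.581 mV

R2 ‖ R_L = (1.02 × 0.670)/(1.02 + 0.670) = 0.4044 Ω.
Now apply the divider: V_out = 43.8 × 0.01326 = 0.5806 mV.
(Unloaded it would be 1.44 mV; the load pulls it down.)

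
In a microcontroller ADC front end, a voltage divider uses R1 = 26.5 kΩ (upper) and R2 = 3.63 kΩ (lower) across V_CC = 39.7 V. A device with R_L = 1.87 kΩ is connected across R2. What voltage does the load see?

First combine the lower leg with the load: R2 ‖ R_L = 1.234 kΩ.
Now apply the divider: V_out = 39.7 × 0.04450 = 1.767 V.
(Unloaded it would be 4.78 V; the load pulls it down.)

V_out ≈ 1.77 V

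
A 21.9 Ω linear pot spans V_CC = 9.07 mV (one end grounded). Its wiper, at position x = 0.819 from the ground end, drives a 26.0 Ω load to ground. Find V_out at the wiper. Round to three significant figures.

The pot divides into 3.964 Ω above the wiper and 17.94 Ω below.
(x·R_p) ‖ R_L = 10.61 Ω.
V_out = 9.07 × 10.61/(3.964 + 10.61) = 6.604 mV.

V_out ≈ 6.60 mV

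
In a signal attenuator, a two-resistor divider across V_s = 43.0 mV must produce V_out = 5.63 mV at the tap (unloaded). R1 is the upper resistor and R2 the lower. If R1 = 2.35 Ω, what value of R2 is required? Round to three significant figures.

R2 ≈ 0.354 Ω

The divider ratio is R2/(R1+R2) = 5.63/43.0 = 0.1309.
R2 = R1 · 0.1309/(1 − 0.1309) = 0.3540 Ω.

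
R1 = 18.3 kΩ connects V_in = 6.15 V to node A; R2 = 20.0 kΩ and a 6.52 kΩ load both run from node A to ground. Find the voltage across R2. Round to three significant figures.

R2 ‖ R_L = (20.0 × 6.52)/(20.0 + 6.52) = 4.917 kΩ.
Voltage divider with the loaded lower leg: V_out = 6.15 × 4.917/(18.3 + 4.917) = 6.15 × 0.2118 = 1.302 V.

V_out ≈ 1.30 V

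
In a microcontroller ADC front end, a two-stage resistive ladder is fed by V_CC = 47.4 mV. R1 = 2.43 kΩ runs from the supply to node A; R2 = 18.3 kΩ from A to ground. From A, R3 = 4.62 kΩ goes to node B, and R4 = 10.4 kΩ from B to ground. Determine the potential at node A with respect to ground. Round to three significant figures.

Node A sees R2 in parallel with the series input of stage 2, R3 + R4 = 15.02 kΩ.
Effective lower resistance at A: R2 ‖ 15.02 = 8.249 kΩ.
V_A = 47.4 × 8.249/(2.43 + 8.249) = 36.61 mV.

V_A ≈ 36.6 mV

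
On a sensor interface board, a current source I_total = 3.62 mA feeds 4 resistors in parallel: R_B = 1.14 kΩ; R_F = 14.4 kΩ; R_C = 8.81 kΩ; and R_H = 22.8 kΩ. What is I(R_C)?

ΣG = 1/1.14 + 1/14.4 + 1/8.81 + 1/22.8 = 1.104.
By the current-divider rule, I = I_total · G_k/ΣG = 3.62 × 0.1028 = 0.3722 mA.

I ≈ 0.372 mA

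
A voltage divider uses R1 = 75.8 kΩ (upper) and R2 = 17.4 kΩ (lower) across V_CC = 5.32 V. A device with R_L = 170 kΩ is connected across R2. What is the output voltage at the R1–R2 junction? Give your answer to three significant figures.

First combine the lower leg with the load: R2 ‖ R_L = 15.78 kΩ.
Then V_out = V_CC · R2'/(R1 + R2') = 5.32 × 15.78/91.58 = 0.9169 V.
(Unloaded it would be 0.993 V; the load pulls it down.)

V_out ≈ 0.917 V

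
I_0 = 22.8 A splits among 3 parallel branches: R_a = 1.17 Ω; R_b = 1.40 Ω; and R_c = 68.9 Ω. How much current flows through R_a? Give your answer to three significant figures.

I ≈ 12.3 A

Total conductance ΣG = 1/1.17 + 1/1.40 + 1/68.9 = 1.584 (units of 1/Ω).
R_a takes the fraction G_k/ΣG = 0.8547/1.584 = 0.5398, so I = 22.8 × 0.5398 = 12.31 A.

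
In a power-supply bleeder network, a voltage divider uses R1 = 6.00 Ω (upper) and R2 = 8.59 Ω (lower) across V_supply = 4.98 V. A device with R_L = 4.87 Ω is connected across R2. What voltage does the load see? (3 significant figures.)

The load sits in parallel with R2, giving an effective lower resistance R2' = R2·R_L/(R2+R_L) = 3.108 Ω.
Voltage divider with the loaded lower leg: V_out = 4.98 × 3.108/(6.00 + 3.108) = 4.98 × 0.3412 = 1.699 V.

V_out ≈ 1.70 V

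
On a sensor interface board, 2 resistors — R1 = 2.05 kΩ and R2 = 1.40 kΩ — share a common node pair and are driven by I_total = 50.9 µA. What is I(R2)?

I ≈ 30.2 µA

With just two branches, the current splits inversely with resistance.
I(R2) = 50.9 × 2.05/(2.05 + 1.40) = 50.9 × 0.5942 = 30.24 µA.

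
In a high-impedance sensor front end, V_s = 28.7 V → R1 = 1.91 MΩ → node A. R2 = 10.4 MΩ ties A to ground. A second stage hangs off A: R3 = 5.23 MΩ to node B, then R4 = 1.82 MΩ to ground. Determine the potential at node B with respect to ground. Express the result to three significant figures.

V_B ≈ 5.09 V

Looking into the second stage from A: R3 + R4 = 7.050 MΩ appears in parallel with R2.
R2 ‖ (R3+R4) = 4.202 MΩ.
V_A = 28.7 × 4.202/(1.91 + 4.202) = 19.73 V.
Stage 2 is unloaded, so V_B = V_A · R4/(R3+R4) = 19.73 × 1.82/7.050 = 5.094 V.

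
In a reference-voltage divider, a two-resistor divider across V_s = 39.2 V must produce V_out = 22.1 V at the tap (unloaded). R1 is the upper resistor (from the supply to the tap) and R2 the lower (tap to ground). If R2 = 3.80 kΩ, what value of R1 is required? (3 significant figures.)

R1 ≈ 2.94 kΩ

V_out/V_s = R2/(R1+R2) = 0.5638.
R1 = R2·(1/k − 1) = 3.80 × 0.7738 = 2.940 kΩ.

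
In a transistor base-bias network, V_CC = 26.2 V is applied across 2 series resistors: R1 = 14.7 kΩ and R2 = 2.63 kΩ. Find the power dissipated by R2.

The common current is I = 26.2/17.33 = 1.512 mA.
P = I²R = 2.286 × 2.63 = 6.011 mW.

P ≈ 6.01 mW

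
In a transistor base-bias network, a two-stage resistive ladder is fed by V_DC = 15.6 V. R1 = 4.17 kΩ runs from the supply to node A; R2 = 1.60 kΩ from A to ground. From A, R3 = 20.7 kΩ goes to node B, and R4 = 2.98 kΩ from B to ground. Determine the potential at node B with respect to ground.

The second stage (R3 + R4 = 23.68 kΩ) loads node A in parallel with R2.
R2 ‖ (R3+R4) = 1.499 kΩ.
First divider: V_A = V_DC · 1.499/(4.17 + 1.499) = 4.124 V.
Stage 2 is unloaded, so V_B = V_A · R4/(R3+R4) = 4.124 × 2.98/23.68 = 0.5190 V.

V_B ≈ 0.519 V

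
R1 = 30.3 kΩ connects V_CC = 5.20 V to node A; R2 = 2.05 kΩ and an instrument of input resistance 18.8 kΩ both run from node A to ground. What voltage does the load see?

R2 ‖ R_L = (2.05 × 18.8)/(2.05 + 18.8) = 1.848 kΩ.
Then V_out = V_CC · R2'/(R1 + R2') = 5.20 × 1.848/32.15 = 0.2990 V.
(Unloaded it would be 0.330 V; the load pulls it down.)

V_out ≈ 0.299 V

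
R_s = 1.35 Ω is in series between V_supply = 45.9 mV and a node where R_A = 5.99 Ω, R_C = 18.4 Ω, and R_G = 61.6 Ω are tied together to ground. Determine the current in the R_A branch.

I ≈ 5.80 mA

Parallel bank: R_p = 1/(1/5.99 + 1/18.4 + 1/61.6) = 4.210 Ω.
V_A = 45.9 × 4.210/5.560 = 34.76 mV.
Branch current I = V_A/R_A = 34.76/5.99 = 5.802 mA.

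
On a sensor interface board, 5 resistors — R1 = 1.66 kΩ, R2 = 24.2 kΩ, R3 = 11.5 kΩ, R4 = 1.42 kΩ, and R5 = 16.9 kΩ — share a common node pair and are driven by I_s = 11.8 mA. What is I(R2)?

I ≈ 0.326 mA

Total conductance ΣG = 1/1.66 + 1/24.2 + 1/11.5 + 1/1.42 + 1/16.9 = 1.494 (units of 1/kΩ).
R2 takes the fraction G_k/ΣG = 0.04132/1.494 = 0.02766, so I = 11.8 × 0.02766 = 0.3264 mA.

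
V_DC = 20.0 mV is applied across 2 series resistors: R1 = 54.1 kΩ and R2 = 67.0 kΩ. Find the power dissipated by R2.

P ≈ 1.83 nW

Series current I = V_DC/ΣR = 20.0/121.1 = 0.1652 µA.
V(R2) = I·R = 11.07 mV; P = V·I = 11.07 × 0.1652 = 1.827 nW.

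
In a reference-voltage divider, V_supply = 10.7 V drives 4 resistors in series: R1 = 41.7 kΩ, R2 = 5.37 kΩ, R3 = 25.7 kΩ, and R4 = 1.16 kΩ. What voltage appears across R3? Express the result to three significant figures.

V ≈ 3.72 V

Total series resistance ΣR = 41.7 + 5.37 + 25.7 + 1.16 = 73.93 kΩ.
By the voltage-divider rule, V = 10.7 × 25.70/73.93 = 3.720 V.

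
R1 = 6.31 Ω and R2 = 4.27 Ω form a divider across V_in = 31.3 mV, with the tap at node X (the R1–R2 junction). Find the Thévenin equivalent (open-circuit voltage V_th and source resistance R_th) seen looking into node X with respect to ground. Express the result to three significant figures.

With X open, the divider is unloaded: V_th = 31.3 × 4.27/10.58 = 12.63 mV.
Zeroing V_in shorts the top of R1 to ground, so R_th = R1 ‖ R2 = 2.547 Ω.

V_th ≈ 12.6 mV, R_th ≈ 2.55 Ω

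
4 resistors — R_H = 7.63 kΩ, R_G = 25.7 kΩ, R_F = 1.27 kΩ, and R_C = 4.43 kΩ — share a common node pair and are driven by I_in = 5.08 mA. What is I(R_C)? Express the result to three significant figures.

I ≈ 0.969 mA

Total conductance ΣG = 1/7.63 + 1/25.7 + 1/1.27 + 1/4.43 = 1.183 (units of 1/kΩ).
Current divider: I(R_C) = I_in · G_k/ΣG = 5.08 × (0.2257/1.183) = 5.08 × 0.1908 = 0.9693 mA.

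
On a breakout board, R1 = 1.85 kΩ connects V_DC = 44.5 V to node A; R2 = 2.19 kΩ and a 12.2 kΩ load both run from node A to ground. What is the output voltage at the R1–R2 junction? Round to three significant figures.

R2 ‖ R_L = (2.19 × 12.2)/(2.19 + 12.2) = 1.857 kΩ.
Then V_out = V_DC · R2'/(R1 + R2') = 44.5 × 1.857/3.707 = 22.29 V.

V_out ≈ 22.3 V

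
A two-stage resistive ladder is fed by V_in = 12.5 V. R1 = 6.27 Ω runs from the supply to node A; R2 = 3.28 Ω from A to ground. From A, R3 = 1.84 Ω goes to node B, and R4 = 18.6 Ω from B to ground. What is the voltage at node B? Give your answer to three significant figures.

V_B ≈ 3.53 V

The second stage (R3 + R4 = 20.44 Ω) loads node A in parallel with R2.
R2 ‖ (R3+R4) = 2.826 Ω.
V_A = 12.5 × 2.826/(6.27 + 2.826) = 3.884 V.
V_B = V_A × 0.9100 = 3.534 V.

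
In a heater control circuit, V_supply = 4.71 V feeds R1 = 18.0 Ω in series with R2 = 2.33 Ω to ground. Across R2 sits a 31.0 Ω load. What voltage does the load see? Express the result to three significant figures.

V_out ≈ 0.506 V

R2 ‖ R_L = (2.33 × 31.0)/(2.33 + 31.0) = 2.167 Ω.
Now apply the divider: V_out = 4.71 × 0.1075 = 0.5061 V.
(Unloaded it would be 0.540 V; the load pulls it down.)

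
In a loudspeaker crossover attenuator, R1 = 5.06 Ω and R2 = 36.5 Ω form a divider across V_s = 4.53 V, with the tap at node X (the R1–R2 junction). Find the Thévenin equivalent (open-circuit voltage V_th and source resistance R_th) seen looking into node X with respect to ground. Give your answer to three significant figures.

V_th ≈ 3.98 V, R_th ≈ 4.44 Ω

Open-circuit (no load on X): V_th = V_s · R2/(R1 + R2) = 4.53 × 36.5/(5.060 + 36.5) = 3.978 V.
With V_s suppressed (replaced by a short), R_th = R1 ‖ R2 = (5.060 × 36.5)/(5.060 + 36.5) = 4.444 Ω.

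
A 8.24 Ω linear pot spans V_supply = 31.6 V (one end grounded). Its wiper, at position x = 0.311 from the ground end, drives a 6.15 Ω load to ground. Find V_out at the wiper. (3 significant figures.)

V_out ≈ 7.64 V

Lower segment x·R_p = 2.563 Ω; upper segment (1−x)·R_p = 5.677 Ω.
(x·R_p) ‖ R_L = 1.809 Ω.
V_out = 31.6 × 1.809/(5.677 + 1.809) = 7.635 V.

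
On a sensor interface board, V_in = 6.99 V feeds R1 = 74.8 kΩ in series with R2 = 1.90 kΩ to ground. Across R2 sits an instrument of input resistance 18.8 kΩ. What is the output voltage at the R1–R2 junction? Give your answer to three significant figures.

First combine the lower leg with the load: R2 ‖ R_L = 1.726 kΩ.
Then V_out = V_in · R2'/(R1 + R2') = 6.99 × 1.726/76.53 = 0.1576 V.

V_out ≈ 0.158 V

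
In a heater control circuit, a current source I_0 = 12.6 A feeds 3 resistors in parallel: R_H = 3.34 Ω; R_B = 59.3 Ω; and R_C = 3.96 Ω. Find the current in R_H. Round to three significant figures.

I ≈ 6.63 A

Total conductance ΣG = 1/3.34 + 1/59.3 + 1/3.96 = 0.5688 (units of 1/Ω).
Current divider: I(R_H) = I_0 · G_k/ΣG = 12.6 × (0.2994/0.5688) = 12.6 × 0.5264 = 6.632 A.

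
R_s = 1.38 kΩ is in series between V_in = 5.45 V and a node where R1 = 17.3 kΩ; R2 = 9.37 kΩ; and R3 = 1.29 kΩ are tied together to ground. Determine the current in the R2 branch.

I ≈ 0.253 mA

Combine the parallel branches: R_p = (1/17.3 + 1/9.37 + 1/1.29)⁻¹ = 1.064 kΩ.
Node voltage V_A = V_in · R_p/(R_s + R_p) = 5.45 × 0.4354 = 2.373 V.
Branch current I = V_A/R2 = 2.373/9.37 = 0.2532 mA.
(Equivalently: I_total = 2.230 mA, then current-divider fraction G_k/ΣG = 0.1136.)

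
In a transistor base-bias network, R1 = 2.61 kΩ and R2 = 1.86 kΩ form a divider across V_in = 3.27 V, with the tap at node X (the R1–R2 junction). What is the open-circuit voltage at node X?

Open-circuit (no load on X): V_th = V_in · R2/(R1 + R2) = 3.27 × 1.86/(2.610 + 1.86) = 1.361 V.

V_th ≈ 1.36 V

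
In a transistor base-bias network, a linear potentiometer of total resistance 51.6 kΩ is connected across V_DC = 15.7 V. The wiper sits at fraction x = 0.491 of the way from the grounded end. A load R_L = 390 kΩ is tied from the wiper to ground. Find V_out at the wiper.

Split the track: R_lower = x·R_p = 25.34 kΩ, R_upper = (1−x)·R_p = 26.26 kΩ.
Lower segment in parallel with the load: 25.34 ‖ 390 = 23.79 kΩ.
Then V_out = V_DC · 23.79/(26.26 + 23.79) = 7.462 V.

V_out ≈ 7.46 V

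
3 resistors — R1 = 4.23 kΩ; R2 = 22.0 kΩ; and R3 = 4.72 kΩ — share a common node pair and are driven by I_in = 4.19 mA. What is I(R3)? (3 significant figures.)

I ≈ 1.80 mA

ΣG = 1/4.23 + 1/22.0 + 1/4.72 = 0.4937.
Current divider: I(R3) = I_in · G_k/ΣG = 4.19 × (0.2119/0.4937) = 4.19 × 0.4291 = 1.798 mA.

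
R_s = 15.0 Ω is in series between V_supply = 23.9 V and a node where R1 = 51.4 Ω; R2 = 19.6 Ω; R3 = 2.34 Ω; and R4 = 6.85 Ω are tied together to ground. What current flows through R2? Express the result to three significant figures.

I ≈ 0.114 A

Parallel bank: R_p = 1/(1/51.4 + 1/19.6 + 1/2.34 + 1/6.85) = 1.553 Ω.
Node voltage V_A = V_supply · R_p/(R_s + R_p) = 23.9 × 0.09383 = 2.243 V.
I(R2) = V_A / R2 = 2.243/19.6 = 0.1144 A.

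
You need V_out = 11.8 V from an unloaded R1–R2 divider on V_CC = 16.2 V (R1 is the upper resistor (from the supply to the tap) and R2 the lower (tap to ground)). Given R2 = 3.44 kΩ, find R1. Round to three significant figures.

R1 ≈ 1.28 kΩ

V_out/V_CC = R2/(R1+R2) = 0.7284.
R1 = R2·(1/k − 1) = 3.44 × 0.3729 = 1.283 kΩ.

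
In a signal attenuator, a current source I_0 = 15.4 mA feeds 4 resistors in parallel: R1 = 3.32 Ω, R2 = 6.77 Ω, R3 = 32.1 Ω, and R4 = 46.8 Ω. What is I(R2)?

I ≈ 4.54 mA

Conductances: ΣG = 1/3.32 + 1/6.77 + 1/32.1 + 1/46.8 = 0.5014 (1/Ω).
By the current-divider rule, I = I_0 · G_k/ΣG = 15.4 × 0.2946 = 4.536 mA.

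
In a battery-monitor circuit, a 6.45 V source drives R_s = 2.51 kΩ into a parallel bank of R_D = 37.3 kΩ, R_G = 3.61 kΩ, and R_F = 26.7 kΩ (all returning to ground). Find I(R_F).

Combine the parallel branches: R_p = (1/37.3 + 1/3.61 + 1/26.7)⁻¹ = 2.930 kΩ.
V_A by voltage divider: V_A = 6.45 × 2.930/(2.51 + 2.930) = 3.474 V.
I(R_F) = V_A / R_F = 3.474/26.7 = 0.1301 mA.

I ≈ 0.130 mA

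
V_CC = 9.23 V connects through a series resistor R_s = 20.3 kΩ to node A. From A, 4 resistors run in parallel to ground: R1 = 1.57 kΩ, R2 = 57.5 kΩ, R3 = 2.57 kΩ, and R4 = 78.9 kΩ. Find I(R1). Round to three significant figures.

I ≈ 0.262 mA

Combine the parallel branches: R_p = (1/1.57 + 1/57.5 + 1/2.57 + 1/78.9)⁻¹ = 0.9469 kΩ.
V_A by voltage divider: V_A = 9.23 × 0.9469/(20.3 + 0.9469) = 0.4113 V.
I(R1) = V_A / R1 = 0.4113/1.57 = 0.2620 mA.
(Equivalently: I_total = 0.4344 mA, then current-divider fraction G_k/ΣG = 0.6031.)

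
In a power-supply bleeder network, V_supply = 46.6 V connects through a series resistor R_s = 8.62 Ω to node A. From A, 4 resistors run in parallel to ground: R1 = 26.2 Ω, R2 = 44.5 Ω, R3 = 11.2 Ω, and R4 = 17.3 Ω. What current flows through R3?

Equivalent of the parallel group: R_p = 4.814 Ω.
V_A = 46.6 × 4.814/13.43 = 16.70 V.
I(R3) = V_A / R3 = 16.70/11.2 = 1.491 A.

I ≈ 1.49 A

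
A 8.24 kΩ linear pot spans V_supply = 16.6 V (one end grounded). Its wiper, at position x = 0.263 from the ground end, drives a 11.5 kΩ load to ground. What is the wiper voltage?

Split the track: R_lower = x·R_p = 2.167 kΩ, R_upper = (1−x)·R_p = 6.073 kΩ.
Lower segment in parallel with the load: 2.167 ‖ 11.5 = 1.823 kΩ.
V_out = 16.6 × 1.823/(6.073 + 1.823) = 3.833 V.

V_out ≈ 3.83 V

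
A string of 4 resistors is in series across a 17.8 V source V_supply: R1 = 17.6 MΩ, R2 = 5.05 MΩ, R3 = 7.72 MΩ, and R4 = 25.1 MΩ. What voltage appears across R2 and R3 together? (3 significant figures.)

ΣR = 17.6 + 5.05 + 7.72 + 25.1 = 55.47 MΩ.
R_{R2..R3} = 5.05 + 7.72 = 12.77 MΩ.
V = V_supply · R/ΣR = 17.8 × 0.2302 = 4.098 V.

V ≈ 4.10 V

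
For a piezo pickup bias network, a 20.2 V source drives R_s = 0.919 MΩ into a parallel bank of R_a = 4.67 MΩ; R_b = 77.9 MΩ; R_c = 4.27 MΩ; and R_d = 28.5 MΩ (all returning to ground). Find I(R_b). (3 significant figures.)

Combine the parallel branches: R_p = (1/4.67 + 1/77.9 + 1/4.27 + 1/28.5)⁻¹ = 2.015 MΩ.
V_A by voltage divider: V_A = 20.2 × 2.015/(0.919 + 2.015) = 13.87 V.
Branch current I = V_A/R_b = 13.87/77.9 = 0.1781 µA.

I ≈ 0.178 µA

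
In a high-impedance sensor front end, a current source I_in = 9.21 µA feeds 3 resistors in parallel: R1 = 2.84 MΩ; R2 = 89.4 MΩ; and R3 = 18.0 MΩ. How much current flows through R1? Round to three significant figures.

ΣG = 1/2.84 + 1/89.4 + 1/18.0 = 0.4189.
Current divider: I(R1) = I_in · G_k/ΣG = 9.21 × (0.3521/0.4189) = 9.21 × 0.8407 = 7.742 µA.

I ≈ 7.74 µA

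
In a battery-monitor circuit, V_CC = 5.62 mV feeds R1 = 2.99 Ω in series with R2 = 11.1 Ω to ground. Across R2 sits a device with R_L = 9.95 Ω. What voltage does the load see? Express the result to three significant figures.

V_out ≈ 3.58 mV

First combine the lower leg with the load: R2 ‖ R_L = 5.247 Ω.
Then V_out = V_CC · R2'/(R1 + R2') = 5.62 × 5.247/8.237 = 3.580 mV.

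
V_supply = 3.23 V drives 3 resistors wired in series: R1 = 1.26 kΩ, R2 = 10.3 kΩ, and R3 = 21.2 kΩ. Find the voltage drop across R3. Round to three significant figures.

Series total: ΣR = 1.26 + 10.3 + 21.2 = 32.76 kΩ.
Voltage divider: V = V_supply · (21.20 / 32.76) = 3.23 × 0.6471 = 2.090 V.

V ≈ 2.09 V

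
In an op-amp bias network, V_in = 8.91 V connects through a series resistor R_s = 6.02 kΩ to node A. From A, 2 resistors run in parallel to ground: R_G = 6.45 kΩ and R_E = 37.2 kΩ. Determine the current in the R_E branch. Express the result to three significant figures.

Combine the parallel branches: R_p = (1/6.45 + 1/37.2)⁻¹ = 5.497 kΩ.
Node voltage V_A = V_in · R_p/(R_s + R_p) = 8.91 × 0.4773 = 4.253 V.
Branch current I = V_A/R_E = 4.253/37.2 = 0.1143 mA.

I ≈ 0.114 mA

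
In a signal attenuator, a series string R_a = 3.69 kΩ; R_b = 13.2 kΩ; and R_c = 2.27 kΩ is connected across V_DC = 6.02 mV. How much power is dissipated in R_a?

P ≈ 0.364 nW

ΣR = 19.16 kΩ → I = 6.02/19.16 = 0.3142 µA.
V(R_a) = I·R = 1.159 mV; P = V·I = 1.159 × 0.3142 = 0.3643 nW.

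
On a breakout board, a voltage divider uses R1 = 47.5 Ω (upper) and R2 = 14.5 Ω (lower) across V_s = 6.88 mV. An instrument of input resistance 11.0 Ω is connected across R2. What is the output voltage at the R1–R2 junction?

V_out ≈ 0.801 mV

The load sits in parallel with R2, giving an effective lower resistance R2' = R2·R_L/(R2+R_L) = 6.255 Ω.
Now apply the divider: V_out = 6.88 × 0.1164 = 0.8006 mV.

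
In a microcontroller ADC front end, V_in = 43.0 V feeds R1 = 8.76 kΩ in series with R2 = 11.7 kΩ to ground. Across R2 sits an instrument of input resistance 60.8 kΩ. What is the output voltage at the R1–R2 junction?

First combine the lower leg with the load: R2 ‖ R_L = 9.812 kΩ.
Voltage divider with the loaded lower leg: V_out = 43.0 × 9.812/(8.76 + 9.812) = 43.0 × 0.5283 = 22.72 V.

V_out ≈ 22.7 V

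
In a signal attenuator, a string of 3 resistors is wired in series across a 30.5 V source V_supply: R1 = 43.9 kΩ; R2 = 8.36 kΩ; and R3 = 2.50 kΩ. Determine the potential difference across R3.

V ≈ 1.39 V

ΣR = 43.9 + 8.36 + 2.50 = 54.76 kΩ.
V = V_supply · R/ΣR = 30.5 × 0.04565 = 1.392 V.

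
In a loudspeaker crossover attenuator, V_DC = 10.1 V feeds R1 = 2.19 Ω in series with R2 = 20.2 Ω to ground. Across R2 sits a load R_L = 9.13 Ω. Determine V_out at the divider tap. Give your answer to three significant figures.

V_out ≈ 7.49 V

First combine the lower leg with the load: R2 ‖ R_L = 6.288 Ω.
Now apply the divider: V_out = 10.1 × 0.7417 = 7.491 V.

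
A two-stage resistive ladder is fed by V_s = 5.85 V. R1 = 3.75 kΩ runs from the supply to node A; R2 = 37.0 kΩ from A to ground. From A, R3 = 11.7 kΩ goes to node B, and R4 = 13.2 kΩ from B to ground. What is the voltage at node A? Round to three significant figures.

The second stage (R3 + R4 = 24.90 kΩ) loads node A in parallel with R2.
R2 ‖ (R3+R4) = 14.88 kΩ.
So V_A = 5.85 × 0.7988 = 4.673 V.

V_A ≈ 4.67 V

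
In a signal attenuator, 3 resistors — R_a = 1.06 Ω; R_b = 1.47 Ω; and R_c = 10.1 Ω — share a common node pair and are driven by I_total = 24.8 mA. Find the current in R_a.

I ≈ 13.6 mA

Conductances: ΣG = 1/1.06 + 1/1.47 + 1/10.1 = 1.723 (1/Ω).
R_a takes the fraction G_k/ΣG = 0.9434/1.723 = 0.5476, so I = 24.8 × 0.5476 = 13.58 mA.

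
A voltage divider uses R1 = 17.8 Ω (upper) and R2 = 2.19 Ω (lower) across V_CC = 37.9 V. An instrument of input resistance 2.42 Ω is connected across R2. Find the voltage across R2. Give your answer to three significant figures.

V_out ≈ 2.30 V

R2 ‖ R_L = (2.19 × 2.42)/(2.19 + 2.42) = 1.150 Ω.
Now apply the divider: V_out = 37.9 × 0.06067 = 2.299 V.
(Unloaded it would be 4.15 V; the load pulls it down.)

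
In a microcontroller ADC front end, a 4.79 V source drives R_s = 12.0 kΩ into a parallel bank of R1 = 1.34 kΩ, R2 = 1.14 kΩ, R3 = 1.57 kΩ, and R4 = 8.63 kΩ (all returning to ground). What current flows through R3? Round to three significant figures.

Equivalent of the parallel group: R_p = 0.4208 kΩ.
V_A = 4.79 × 0.4208/12.42 = 0.1623 V.
I(R3) = V_A / R3 = 0.1623/1.57 = 0.1034 mA.
(Check via current divider: I_total = 0.3856 mA; share G_k/ΣG = 0.2680 → same result.)

I ≈ 0.103 mA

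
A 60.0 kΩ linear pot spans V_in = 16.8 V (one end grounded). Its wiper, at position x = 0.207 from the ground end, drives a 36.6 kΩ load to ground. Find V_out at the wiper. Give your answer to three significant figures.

V_out ≈ 2.74 V

The pot divides into 47.58 kΩ above the wiper and 12.42 kΩ below.
Lower segment in parallel with the load: 12.42 ‖ 36.6 = 9.273 kΩ.
V_out = 16.8 × 9.273/(47.58 + 9.273) = 2.740 V.
(Unloaded: V_out = x·V_in = 3.48 V.)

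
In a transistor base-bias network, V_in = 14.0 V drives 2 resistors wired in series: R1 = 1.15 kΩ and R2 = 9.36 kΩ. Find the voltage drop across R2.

Total series resistance ΣR = 1.15 + 9.36 = 10.51 kΩ.
V = V_in · R/ΣR = 14.0 × 0.8906 = 12.47 V.

V ≈ 12.5 V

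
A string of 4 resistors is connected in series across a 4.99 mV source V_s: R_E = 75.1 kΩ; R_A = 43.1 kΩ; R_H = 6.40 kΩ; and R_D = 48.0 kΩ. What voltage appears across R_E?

V ≈ 2.17 mV

Series total: ΣR = 75.1 + 43.1 + 6.40 + 48.0 = 172.6 kΩ.
V = V_s · R/ΣR = 4.99 × 0.4351 = 2.171 mV.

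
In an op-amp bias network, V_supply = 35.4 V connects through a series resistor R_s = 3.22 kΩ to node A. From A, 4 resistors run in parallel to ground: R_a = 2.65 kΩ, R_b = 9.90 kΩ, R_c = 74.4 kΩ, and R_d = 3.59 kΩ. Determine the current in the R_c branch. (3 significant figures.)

I ≈ 0.137 mA

Combine the parallel branches: R_p = (1/2.65 + 1/9.90 + 1/74.4 + 1/3.59)⁻¹ = 1.298 kΩ.
V_A by voltage divider: V_A = 35.4 × 1.298/(3.22 + 1.298) = 10.17 V.
I(R_c) = V_A / R_c = 10.17/74.4 = 0.1367 mA.
(Check via current divider: I_total = 7.835 mA; share G_k/ΣG = 0.01745 → same result.)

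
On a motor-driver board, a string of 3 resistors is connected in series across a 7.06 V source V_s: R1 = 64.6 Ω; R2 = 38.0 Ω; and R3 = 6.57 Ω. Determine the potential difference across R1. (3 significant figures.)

V ≈ 4.18 V

Total series resistance ΣR = 64.6 + 38.0 + 6.57 = 109.2 Ω.
V = V_s · R/ΣR = 7.06 × 0.5917 = 4.178 V.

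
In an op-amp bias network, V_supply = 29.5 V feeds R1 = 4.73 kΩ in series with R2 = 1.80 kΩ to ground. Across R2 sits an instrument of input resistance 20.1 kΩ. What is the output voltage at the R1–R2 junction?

First combine the lower leg with the load: R2 ‖ R_L = 1.652 kΩ.
Now apply the divider: V_out = 29.5 × 0.2589 = 7.636 V.

V_out ≈ 7.64 V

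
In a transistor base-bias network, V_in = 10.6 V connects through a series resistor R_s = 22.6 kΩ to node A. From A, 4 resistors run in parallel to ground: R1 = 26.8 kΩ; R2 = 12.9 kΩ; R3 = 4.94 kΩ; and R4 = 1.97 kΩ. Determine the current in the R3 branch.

Equivalent of the parallel group: R_p = 1.212 kΩ.
V_A by voltage divider: V_A = 10.6 × 1.212/(22.6 + 1.212) = 0.5397 V.
I(R3) = V_A / R3 = 0.5397/4.94 = 0.1092 mA.
(Equivalently: I_total = 0.4451 mA, then current-divider fraction G_k/ΣG = 0.2454.)

I ≈ 0.109 mA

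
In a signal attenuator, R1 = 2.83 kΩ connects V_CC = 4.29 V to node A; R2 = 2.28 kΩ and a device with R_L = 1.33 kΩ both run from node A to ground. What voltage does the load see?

V_out ≈ 0.982 V

First combine the lower leg with the load: R2 ‖ R_L = 0.8400 kΩ.
Now apply the divider: V_out = 4.29 × 0.2289 = 0.9819 V.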